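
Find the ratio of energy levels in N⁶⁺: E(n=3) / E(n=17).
32.11111

Using E_n = -13.6057 Z² / n² eV with Z = 7:

E_3 = -13.6057 × 7² / 3² = -666.6793 / 9 = -74.07547777778 eV
E_17 = -13.6057 × 7² / 17² = -666.6793 / 289 = -2.30684878893 eV

The ratio is:
E_3/E_17 = (-74.07547777778) / (-2.30684878893)
E_3/E_17 = (-666.6793/9) / (-666.6793/289)
E_3/E_17 = 289/9
E_3/E_17 = 32.11111
(Note: the Z² factors cancel in the ratio.)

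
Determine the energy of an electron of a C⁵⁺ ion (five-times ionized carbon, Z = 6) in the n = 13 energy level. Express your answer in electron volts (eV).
-2.90 eV

The energy levels of a hydrogen-like atom are given by:
E_n = -13.6057 Z² / n² eV  (with Z = 6 for C⁵⁺)

For n = 13:
E_13 = -13.6057 × 6² / 13²
E_13 = -13.6057 × 36 / 169
E_13 = -2.90 eV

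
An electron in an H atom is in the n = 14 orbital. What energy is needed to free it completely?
0.06942 eV

The ionization energy is the energy needed to remove the electron completely (n → ∞).

For hydrogen, E_n = -13.6057 eV / n².

At n = 14: E_14 = -13.6057 / 14² = -0.06941684 eV
At n = ∞: E_∞ = 0 eV

Ionization energy = E_∞ - E_14 = 0 - (-0.06941684) = 0.06941684 eV
Ionization energy ≈ 0.06942 eV

This is also called the binding energy of the electron in state n = 14.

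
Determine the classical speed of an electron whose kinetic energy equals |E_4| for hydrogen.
5.469e+05 m/s (or 0.182% of c)

The binding energy at n = 4 for hydrogen is:
E_4 = -13.6057/4² = -0.8503563 eV
|E_4| = 0.8503563 eV

Convert to Joules:
KE = 0.8503563 eV × (1.602177 × 10⁻¹⁹ J/eV) = 1.36242e-19 J

Using KE = ½mv²:
v = √(2·KE/m_e)
v = √(2 × 1.36242e-19 J / 9.10938 × 10⁻³¹ kg)
v = 5.469e+05 m/s

This is approximately 0.182% the speed of light.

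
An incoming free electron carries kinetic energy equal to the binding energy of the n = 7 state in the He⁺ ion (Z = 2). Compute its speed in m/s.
6.25055e+05 m/s (or 0.2085% of c)

The binding energy at n = 7 for He⁺ is:
E_7 = -13.6057 × 2²/7² = -1.11066939 eV
|E_7| = 1.11066939 eV

Convert to Joules:
KE = 1.11066939 eV × (1.602177 × 10⁻¹⁹ J/eV) = 1.7794890e-19 J

Using KE = ½mv²:
v = √(2·KE/m_e)
v = √(2 × 1.7794890e-19 J / 9.10938 × 10⁻³¹ kg)
v = 6.25055e+05 m/s

This is approximately 0.2085% the speed of light.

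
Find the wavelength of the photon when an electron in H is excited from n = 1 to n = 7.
93.02498 nm

First, find the transition energy using E_n = -13.6057 / n² eV:
E_1 = -13.6057 / 1² = -13.6057000 eV
E_7 = -13.6057 / 7² = -0.2776673 eV

Photon energy: |ΔE| = |E_7 - E_1| = 13.3280327 eV

Convert to wavelength using E = hc/λ with hc = 1239.84 eV·nm:
λ = hc/E = 1239.84 eV·nm / 13.3280327 eV
λ = 93.02498 nm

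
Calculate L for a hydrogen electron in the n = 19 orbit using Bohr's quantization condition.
2.0037e-33 J·s (or 19ℏ)

In the Bohr model, angular momentum is quantized:
L = nℏ

where ℏ = h/(2π) = 1.054572e-34 J·s

For n = 19:
L = 19 × 1.054572e-34 J·s
L = 2.0037e-33 J·s

This can also be written as L = 19ℏ.
The angular momentum is an integer multiple of the reduced Planck constant.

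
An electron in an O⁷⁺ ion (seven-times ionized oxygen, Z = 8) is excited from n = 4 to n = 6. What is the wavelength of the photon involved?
41.0069 nm

First, find the transition energy using E_n = -13.6057 Z² / n² eV:
E_4 = -13.6057 × 8² / 4² = -54.422800 eV
E_6 = -13.6057 × 8² / 6² = -24.187911 eV

Photon energy: |ΔE| = |E_6 - E_4| = 30.234889 eV

Convert to wavelength using E = hc/λ with hc = 1239.84 eV·nm:
λ = hc/E = 1239.84 eV·nm / 30.234889 eV
λ = 41.0069 nm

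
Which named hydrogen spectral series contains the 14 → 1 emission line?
Lyman series

The spectral series in hydrogen are named based on the final (lower) energy level:
- Lyman series: n_final = 1 (ultraviolet)
- Balmer series: n_final = 2 (visible/near-UV)
- Paschen series: n_final = 3 (infrared)
- Brackett series: n_final = 4 (infrared)
- Pfund series: n_final = 5 (far infrared)

Since this transition ends at n = 1, it belongs to the Lyman series.

For reference, this 14 → 1 line has photon energy
ΔE = 13.6057 eV × (1/1² - 1/14²) = 13.536283 eV,
corresponding to wavelength λ = hc/ΔE = 1239.84 eV·nm / 13.536283 eV = 91.5938 nm in the ultraviolet region.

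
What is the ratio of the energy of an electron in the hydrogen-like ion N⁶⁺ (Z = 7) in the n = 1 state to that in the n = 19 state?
361.00

Using E_n = -13.6057 Z² / n² eV with Z = 7:

E_1 = -13.6057 × 7² / 1² = -666.6793 / 1 = -666.67930000 eV
E_19 = -13.6057 × 7² / 19² = -666.6793 / 361 = -1.84675706 eV

The ratio is:
E_1/E_19 = (-666.67930000) / (-1.84675706)
E_1/E_19 = (-666.6793/1) / (-666.6793/361)
E_1/E_19 = 361/1
E_1/E_19 = 361.00
(Note: the Z² factors cancel in the ratio.)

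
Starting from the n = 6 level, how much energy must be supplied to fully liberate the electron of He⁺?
1.512 eV

The ionization energy is the energy needed to remove the electron completely (n → ∞).

For a hydrogen-like ion with Z = 2, E_n = -13.6057 Z² / n² eV.

At n = 6: E_6 = -13.6057 × 2² / 6² = -1.511744 eV
At n = ∞: E_∞ = 0 eV

Ionization energy = E_∞ - E_6 = 0 - (-1.511744) = 1.511744 eV
Ionization energy ≈ 1.512 eV

This is also called the binding energy of the electron in state n = 6.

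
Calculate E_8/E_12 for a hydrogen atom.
2.250000

Using E_n = -13.6057 Z² / n² eV with Z = 1:

E_8 = -13.6057 / 8² = -13.6057 / 64 = -0.212589062500 eV
E_12 = -13.6057 / 12² = -13.6057 / 144 = -0.094484027778 eV

The ratio is:
E_8/E_12 = (-0.212589062500) / (-0.094484027778)
E_8/E_12 = (-13.6057/64) / (-13.6057/144)
E_8/E_12 = 144/64
E_8/E_12 = 2.250000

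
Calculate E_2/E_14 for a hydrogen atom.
49.00

Using E_n = -13.6057 Z² / n² eV with Z = 1:

E_2 = -13.6057 / 2² = -13.6057 / 4 = -3.40142500 eV
E_14 = -13.6057 / 14² = -13.6057 / 196 = -0.06941684 eV

The ratio is:
E_2/E_14 = (-3.40142500) / (-0.06941684)
E_2/E_14 = (-13.6057/4) / (-13.6057/196)
E_2/E_14 = 196/4
E_2/E_14 = 49.00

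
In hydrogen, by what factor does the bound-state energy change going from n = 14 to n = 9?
2.4198

Using E_n = -13.6057 Z² / n² eV with Z = 1:

E_9 = -13.6057 / 9² = -13.6057 / 81 = -0.1679716049 eV
E_14 = -13.6057 / 14² = -13.6057 / 196 = -0.0694168367 eV

The ratio is:
E_9/E_14 = (-0.1679716049) / (-0.0694168367)
E_9/E_14 = (-13.6057/81) / (-13.6057/196)
E_9/E_14 = 196/81
E_9/E_14 = 2.4198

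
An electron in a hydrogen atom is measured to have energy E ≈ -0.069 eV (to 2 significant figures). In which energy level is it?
n = 14

The exact energy levels follow E_n = -13.6057 eV / n².

The measured value (-0.069 eV) is reported to only 2 significant figures, so we must test candidate n values and see which one matches to that precision.

Candidate energies:
  n = 12:  E = -13.6057/12² = -0.09448 eV
  n = 13:  E = -13.6057/13² = -0.08051 eV
  n = 14:  E = -13.6057/14² = -0.06942 eV  ← matches
  n = 15:  E = -13.6057/15² = -0.06047 eV
  n = 16:  E = -13.6057/16² = -0.05315 eV

Checking against the measurement of -0.069 eV (2 sig figs), only n = 14 agrees:
E_14 = -0.06942 eV, which rounds to -0.069 eV ✓

Therefore n = 14.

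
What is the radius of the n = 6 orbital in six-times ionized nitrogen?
0.2721 nm (or 2.7215 Å)

The Bohr radius formula is:
r_n = n² a₀ / Z

where a₀ = 0.0529177 nm is the Bohr radius.

For N⁶⁺ (Z = 7) at n = 6:
r_6 = 6² × 0.0529177 nm / 7
r_6 = 36 × 0.0529177 nm / 7
r_6 = 1.90504 nm / 7
r_6 = 0.2721 nm

The electron orbits at approximately 0.2721 nm from the nucleus.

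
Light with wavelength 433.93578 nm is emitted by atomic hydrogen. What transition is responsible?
n = 5 → n = 2

First, find the photon energy from the wavelength (hc = 1239.84 eV·nm):
E = hc/λ = 1239.84 eV·nm / 433.93578 nm = 2.8571970 eV

The energy levels of hydrogen satisfy E_n = -13.6057 / n² eV, so an emission n_i → n_f releases
ΔE = 13.6057 × (1/n_f² − 1/n_i²) eV.

Setting ΔE equal to the photon energy:
1/n_f² − 1/n_i² = 2.8571970 / 13.6057 = 0.21000000

Since 1/n_i² must be positive, we need 1/n_f² > 0.21000000, i.e. n_f ≤ 2. For each allowed n_f, solve n_i = (1/n_f² − 0.21000000)^(−1/2) and check whether it is a whole number:
  n_f = 1: 1/n_i² = 1.00000000 − 0.21000000 = 0.79000000 → n_i = 1.125  (not an integer) ✗
  n_f = 2: 1/n_i² = 0.25000000 − 0.21000000 = 0.04000000 → n_i = 5.000  → integer, n_i = 5 ✓

Only n_f = 2 gives an integer upper level, n_i = 5.

The transition is from n = 5 to n = 2 (emission).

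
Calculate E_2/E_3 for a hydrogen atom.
2.25000

Using E_n = -13.6057 Z² / n² eV with Z = 1:

E_2 = -13.6057 / 2² = -13.6057 / 4 = -3.40142500000 eV
E_3 = -13.6057 / 3² = -13.6057 / 9 = -1.51174444444 eV

The ratio is:
E_2/E_3 = (-3.40142500000) / (-1.51174444444)
E_2/E_3 = (-13.6057/4) / (-13.6057/9)
E_2/E_3 = 9/4
E_2/E_3 = 2.25000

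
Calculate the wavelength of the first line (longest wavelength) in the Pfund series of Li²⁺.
828.423 nm

The longest wavelength corresponds to the smallest energy transition in the series.
The Pfund series has all transitions ending at n_f = 5.

For Li²⁺ (Z = 3), the first line (α-line) is the jump from n = 6 to n = 5:
E_6 = -13.6057 × 3² / 6² = -3.4014250 eV
E_5 = -13.6057 × 3² / 5² = -4.8980520 eV
ΔE = E_6 - E_5 = 1.4966270 eV

λ = hc/E = 1239.84 eV·nm / 1.4966270 eV
λ = 828.423 nm

This is the α-line of the Pfund series in Li²⁺.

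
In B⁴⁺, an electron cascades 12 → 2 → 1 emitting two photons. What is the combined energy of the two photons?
337.78040 eV

The energy levels of B⁴⁺ are E_n = -13.6057 × 5² / n² eV.

First transition (12 → 2):
ΔE₁ = |E_2 - E_12|
ΔE₁ = |-85.03562500000 - (-2.36210069444)| = 82.67352431 eV

Second transition (2 → 1):
ΔE₂ = |E_1 - E_2|
ΔE₂ = |-340.14250000000 - (-85.03562500000)| = 255.10687500 eV

Total energy released:
E_total = ΔE₁ + ΔE₂ = 82.67352431 + 255.10687500 = 337.78040 eV

Note: This equals the direct transition 12 → 1: 337.78040 eV ✓
Energy is conserved regardless of the path taken.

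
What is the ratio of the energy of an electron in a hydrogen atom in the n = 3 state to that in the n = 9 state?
9.00000

Using E_n = -13.6057 Z² / n² eV with Z = 1:

E_3 = -13.6057 / 3² = -13.6057 / 9 = -1.51174444444 eV
E_9 = -13.6057 / 9² = -13.6057 / 81 = -0.16797160494 eV

The ratio is:
E_3/E_9 = (-1.51174444444) / (-0.16797160494)
E_3/E_9 = (-13.6057/9) / (-13.6057/81)
E_3/E_9 = 81/9
E_3/E_9 = 9.00000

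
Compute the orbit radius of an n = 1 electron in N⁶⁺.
0.0076 nm (or 0.0756 Å)

The Bohr radius formula is:
r_n = n² a₀ / Z

where a₀ = 0.0529177 nm is the Bohr radius.

For N⁶⁺ (Z = 7) at n = 1:
r_1 = 1² × 0.0529177 nm / 7
r_1 = 1 × 0.0529177 nm / 7
r_1 = 0.05292 nm / 7
r_1 = 0.0076 nm

The electron orbits at approximately 0.0076 nm from the nucleus.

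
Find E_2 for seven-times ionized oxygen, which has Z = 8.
-217.691200 eV

For hydrogen-like ions, the energy levels scale with Z²:
E_n = -13.6057 Z² / n² eV

For O⁷⁺ (Z = 8) at n = 2:
E_2 = -13.6057 × 8² / 2²
E_2 = -13.6057 × 64 / 4
E_2 = -870.7648 / 4
E_2 = -217.691200 eV

The energy is 64 times more negative than hydrogen at the same n due to the stronger nuclear charge.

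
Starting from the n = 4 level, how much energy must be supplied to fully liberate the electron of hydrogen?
0.850 eV

The ionization energy is the energy needed to remove the electron completely (n → ∞).

For hydrogen, E_n = -13.6057 eV / n².

At n = 4: E_4 = -13.6057 / 4² = -0.850356 eV
At n = ∞: E_∞ = 0 eV

Ionization energy = E_∞ - E_4 = 0 - (-0.850356) = 0.850356 eV
Ionization energy ≈ 0.850 eV

This is also called the binding energy of the electron in state n = 4.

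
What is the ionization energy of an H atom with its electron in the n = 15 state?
0.06047 eV

The ionization energy is the energy needed to remove the electron completely (n → ∞).

For hydrogen, E_n = -13.6057 eV / n².

At n = 15: E_15 = -13.6057 / 15² = -0.06046978 eV
At n = ∞: E_∞ = 0 eV

Ionization energy = E_∞ - E_15 = 0 - (-0.06046978) = 0.06046978 eV
Ionization energy ≈ 0.06047 eV

This is also called the binding energy of the electron in state n = 15.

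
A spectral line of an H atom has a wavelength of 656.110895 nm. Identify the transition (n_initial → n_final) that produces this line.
n = 3 → n = 2

First, find the photon energy from the wavelength (hc = 1239.84 eV·nm):
E = hc/λ = 1239.84 eV·nm / 656.110895 nm = 1.8896806 eV

The energy levels of hydrogen satisfy E_n = -13.6057 / n² eV, so an emission n_i → n_f releases
ΔE = 13.6057 × (1/n_f² − 1/n_i²) eV.

Setting ΔE equal to the photon energy:
1/n_f² − 1/n_i² = 1.8896806 / 13.6057 = 0.13888889

Since 1/n_i² must be positive, we need 1/n_f² > 0.13888889, i.e. n_f ≤ 2. For each allowed n_f, solve n_i = (1/n_f² − 0.13888889)^(−1/2) and check whether it is a whole number:
  n_f = 1: 1/n_i² = 1.00000000 − 0.13888889 = 0.86111111 → n_i = 1.078  (not an integer) ✗
  n_f = 2: 1/n_i² = 0.25000000 − 0.13888889 = 0.11111111 → n_i = 3.000  → integer, n_i = 3 ✓

Only n_f = 2 gives an integer upper level, n_i = 3.

The transition is from n = 3 to n = 2 (emission).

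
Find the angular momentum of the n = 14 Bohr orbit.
1.476e-33 J·s (or 14ℏ)

In the Bohr model, angular momentum is quantized:
L = nℏ

where ℏ = h/(2π) = 1.05457e-34 J·s

For n = 14:
L = 14 × 1.05457e-34 J·s
L = 1.476e-33 J·s

This can also be written as L = 14ℏ.
The angular momentum is an integer multiple of the reduced Planck constant.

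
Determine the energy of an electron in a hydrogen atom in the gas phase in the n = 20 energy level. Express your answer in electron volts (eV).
-0.03 eV

The energy levels of a hydrogen-like atom are given by:
E_n = -13.6057 eV / n²

For n = 20:
E_20 = -13.6057 eV / 20²
E_20 = -13.6057 eV / 400
E_20 = -0.03 eV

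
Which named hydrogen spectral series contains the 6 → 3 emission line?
Paschen series

The spectral series in hydrogen are named based on the final (lower) energy level:
- Lyman series: n_final = 1 (ultraviolet)
- Balmer series: n_final = 2 (visible/near-UV)
- Paschen series: n_final = 3 (infrared)
- Brackett series: n_final = 4 (infrared)
- Pfund series: n_final = 5 (far infrared)

Since this transition ends at n = 3, it belongs to the Paschen series.

For reference, this 6 → 3 line has photon energy
ΔE = 13.6057 eV × (1/3² - 1/6²) = 1.1338083333 eV,
corresponding to wavelength λ = hc/ΔE = 1239.84 eV·nm / 1.1338083333 eV = 1093.51816 nm in the infrared region.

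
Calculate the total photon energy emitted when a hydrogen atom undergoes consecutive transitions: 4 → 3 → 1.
12.755344 eV

The energy levels of hydrogen are E_n = -13.6057 / n² eV.

First transition (4 → 3):
ΔE₁ = |E_3 - E_4|
ΔE₁ = |-1.511744444444 - (-0.850356250000)| = 0.661388194 eV

Second transition (3 → 1):
ΔE₂ = |E_1 - E_3|
ΔE₂ = |-13.605700000000 - (-1.511744444444)| = 12.093955556 eV

Total energy released:
E_total = ΔE₁ + ΔE₂ = 0.661388194 + 12.093955556 = 12.755344 eV

Note: This equals the direct transition 4 → 1: 12.755344 eV ✓
Energy is conserved regardless of the path taken.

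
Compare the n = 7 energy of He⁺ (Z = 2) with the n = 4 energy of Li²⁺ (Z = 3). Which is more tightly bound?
Li²⁺ at n = 4 (E = -7.65321 eV)

Using E_n = -13.6057 Z² / n² eV:

He⁺ (Z = 2) at n = 7:
E = -13.6057 × 2² / 7² = -13.6057 × 4 / 49 = -1.11066939 eV

Li²⁺ (Z = 3) at n = 4:
E = -13.6057 × 3² / 4² = -13.6057 × 9 / 16 = -7.65320625 eV

Since -7.65320625 eV < -1.11066939 eV,
Li²⁺ at n = 4 is more tightly bound (requires more energy to ionize).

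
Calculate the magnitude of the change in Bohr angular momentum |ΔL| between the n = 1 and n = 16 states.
1.5819e-33 J·s (or 15ℏ)

In the Bohr model, L_n = nℏ where ℏ = 1.054572e-34 J·s.

L_16 = 16ℏ = 1.687315e-33 J·s
L_1 = 1ℏ = 1.054572e-34 J·s

ΔL = L_16 - L_1 = (16 - 1)ℏ = 15ℏ
ΔL = 15 × 1.054572e-34 J·s = 1.5819e-33 J·s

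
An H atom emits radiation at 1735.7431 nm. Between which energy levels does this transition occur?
n = 10 → n = 4

First, find the photon energy from the wavelength (hc = 1239.84 eV·nm):
E = hc/λ = 1239.84 eV·nm / 1735.7431 nm = 0.71429925 eV

The energy levels of hydrogen satisfy E_n = -13.6057 / n² eV, so an emission n_i → n_f releases
ΔE = 13.6057 × (1/n_f² − 1/n_i²) eV.

Setting ΔE equal to the photon energy:
1/n_f² − 1/n_i² = 0.71429925 / 13.6057 = 0.052500000

Since 1/n_i² must be positive, we need 1/n_f² > 0.052500000, i.e. n_f ≤ 4. For each allowed n_f, solve n_i = (1/n_f² − 0.052500000)^(−1/2) and check whether it is a whole number:
  n_f = 1: 1/n_i² = 1.000000000 − 0.052500000 = 0.947500000 → n_i = 1.027  (not an integer) ✗
  n_f = 2: 1/n_i² = 0.250000000 − 0.052500000 = 0.197500000 → n_i = 2.250  (not an integer) ✗
  n_f = 3: 1/n_i² = 0.111111111 − 0.052500000 = 0.058611111 → n_i = 4.131  (not an integer) ✗
  n_f = 4: 1/n_i² = 0.062500000 − 0.052500000 = 0.010000000 → n_i = 10.000  → integer, n_i = 10 ✓

Only n_f = 4 gives an integer upper level, n_i = 10.

The transition is from n = 10 to n = 4 (emission).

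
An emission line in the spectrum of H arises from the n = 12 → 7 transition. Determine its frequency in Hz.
4.42935e+13 Hz

First, find the transition energy:
E_12 = -13.6057 / 12² = -0.094484028 eV
E_7 = -13.6057 / 7² = -0.277667347 eV
|ΔE| = |E_7 - E_12| = 0.183183319 eV

Convert to Joules: E = 0.183183319 eV × (1.602177 × 10⁻¹⁹ J/eV) = 2.9349210e-20 J

Using E = hf:
f = E/h = 2.9349210e-20 J / (6.62607 × 10⁻³⁴ J·s)
f = 4.42935e+13 Hz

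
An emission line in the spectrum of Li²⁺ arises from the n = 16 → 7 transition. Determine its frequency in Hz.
4.8860e+14 Hz

First, find the transition energy:
E_16 = -13.6057 × 3² / 16² = -0.4783254 eV
E_7 = -13.6057 × 3² / 7² = -2.4990061 eV
|ΔE| = |E_7 - E_16| = 2.0206807 eV

Convert to Joules: E = 2.0206807 eV × (1.602177 × 10⁻¹⁹ J/eV) = 3.237488e-19 J

Using E = hf:
f = E/h = 3.237488e-19 J / (6.62607 × 10⁻³⁴ J·s)
f = 4.8860e+14 Hz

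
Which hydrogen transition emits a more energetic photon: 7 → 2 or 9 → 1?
9 → 1

Calculate the energy for each transition:

Transition 7 → 2:
ΔE₁ = |E_2 - E_7| = |-13.6057/2² - (-13.6057/7²)|
ΔE₁ = |-3.401425000000 - (-0.277667346939)| = 3.123757653 eV

Transition 9 → 1:
ΔE₂ = |E_1 - E_9| = |-13.6057/1² - (-13.6057/9²)|
ΔE₂ = |-13.605700000000 - (-0.167971604938)| = 13.437728395 eV

Since 13.437728395 eV > 3.123757653 eV, the transition 9 → 1 emits the more energetic photon.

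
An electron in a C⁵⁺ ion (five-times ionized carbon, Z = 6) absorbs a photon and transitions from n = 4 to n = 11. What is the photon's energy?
26.56485 eV

The energy levels of a hydrogen-like atom are E_n = -13.6057 Z² eV / n².

Energy at n = 4: E_4 = -13.6057 × 6² / 4² = -30.61282500 eV
Energy at n = 11: E_11 = -13.6057 × 6² / 11² = -4.04797686 eV

The excitation energy is the difference:
ΔE = E_11 - E_4
ΔE = -4.04797686 - (-30.61282500)
ΔE = 26.56485 eV

Since this is positive, energy must be absorbed (photon absorption).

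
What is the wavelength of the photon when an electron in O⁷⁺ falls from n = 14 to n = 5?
40.80 nm

First, find the transition energy using E_n = -13.6057 Z² / n² eV:
E_14 = -13.6057 × 8² / 14² = -4.4427 eV
E_5 = -13.6057 × 8² / 5² = -34.8306 eV

Photon energy: |ΔE| = |E_5 - E_14| = 30.3879 eV

Convert to wavelength using E = hc/λ with hc = 1239.84 eV·nm:
λ = hc/E = 1239.84 eV·nm / 30.3879 eV
λ = 40.80 nm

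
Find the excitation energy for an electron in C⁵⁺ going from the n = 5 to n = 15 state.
17.415296 eV

The energy levels of a hydrogen-like atom are E_n = -13.6057 Z² eV / n².

Energy at n = 5: E_5 = -13.6057 × 6² / 5² = -19.592208000 eV
Energy at n = 15: E_15 = -13.6057 × 6² / 15² = -2.176912000 eV

The excitation energy is the difference:
ΔE = E_15 - E_5
ΔE = -2.176912000 - (-19.592208000)
ΔE = 17.415296 eV

Since this is positive, energy must be absorbed (photon absorption).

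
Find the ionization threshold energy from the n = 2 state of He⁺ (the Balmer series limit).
13.60570 eV

The series limit corresponds to the transition from n = ∞ to n = 2.
This is the highest energy (shortest wavelength) transition in the Balmer series.

E_∞ = 0 eV
E_2 = -13.6057 × 2² / 2² = -13.60570 eV

Energy at series limit:
ΔE = E_∞ - E_2 = 0 - (-13.60570) = 13.60570 eV

This energy equals the ionization energy from the n = 2 state of He⁺.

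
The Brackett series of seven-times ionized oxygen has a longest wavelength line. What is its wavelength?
63.282 nm

The longest wavelength corresponds to the smallest energy transition in the series.
The Brackett series has all transitions ending at n_f = 4.

For O⁷⁺ (Z = 8), the first line (α-line) is the jump from n = 5 to n = 4:
E_5 = -13.6057 × 8² / 5² = -34.83059 eV
E_4 = -13.6057 × 8² / 4² = -54.42280 eV
ΔE = E_5 - E_4 = 19.59221 eV

λ = hc/E = 1239.84 eV·nm / 19.59221 eV
λ = 63.282 nm

This is the α-line of the Brackett series in O⁷⁺.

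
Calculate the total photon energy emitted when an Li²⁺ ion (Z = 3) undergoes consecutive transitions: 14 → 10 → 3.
12.98095 eV

The energy levels of Li²⁺ are E_n = -13.6057 × 3² / n² eV.

First transition (14 → 10):
ΔE₁ = |E_10 - E_14|
ΔE₁ = |-1.22451300000 - (-0.62475153061)| = 0.59976147 eV

Second transition (10 → 3):
ΔE₂ = |E_3 - E_10|
ΔE₂ = |-13.60570000000 - (-1.22451300000)| = 12.38118700 eV

Total energy released:
E_total = ΔE₁ + ΔE₂ = 0.59976147 + 12.38118700 = 12.98095 eV

Note: This equals the direct transition 14 → 3: 12.98095 eV ✓
Energy is conserved regardless of the path taken.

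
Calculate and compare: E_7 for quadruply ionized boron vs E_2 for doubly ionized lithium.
Li²⁺ at n = 2 (E = -30.6128 eV)

Using E_n = -13.6057 Z² / n² eV:

B⁴⁺ (Z = 5) at n = 7:
E = -13.6057 × 5² / 7² = -13.6057 × 25 / 49 = -6.9416837 eV

Li²⁺ (Z = 3) at n = 2:
E = -13.6057 × 3² / 2² = -13.6057 × 9 / 4 = -30.6128250 eV

Since -30.6128250 eV < -6.9416837 eV,
Li²⁺ at n = 2 is more tightly bound (requires more energy to ionize).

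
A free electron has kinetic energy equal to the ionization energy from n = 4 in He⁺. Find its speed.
1.094e+06 m/s (or 0.36487% of c)

The binding energy at n = 4 for He⁺ is:
E_4 = -13.6057 × 2²/4² = -3.4014250 eV
|E_4| = 3.4014250 eV

Convert to Joules:
KE = 3.4014250 eV × (1.602177 × 10⁻¹⁹ J/eV) = 5.44968e-19 J

Using KE = ½mv²:
v = √(2·KE/m_e)
v = √(2 × 5.44968e-19 J / 9.10938 × 10⁻³¹ kg)
v = 1.094e+06 m/s

This is approximately 0.36487% the speed of light.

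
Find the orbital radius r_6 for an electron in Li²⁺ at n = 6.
0.6350 nm (or 6.3501 Å)

The Bohr radius formula is:
r_n = n² a₀ / Z

where a₀ = 0.0529177 nm is the Bohr radius.

For Li²⁺ (Z = 3) at n = 6:
r_6 = 6² × 0.0529177 nm / 3
r_6 = 36 × 0.0529177 nm / 3
r_6 = 1.90504 nm / 3
r_6 = 0.6350 nm

The electron orbits at approximately 0.6350 nm from the nucleus.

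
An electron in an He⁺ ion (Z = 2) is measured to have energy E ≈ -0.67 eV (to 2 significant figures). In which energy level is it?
n = 9

The exact energy levels follow E_n = -13.6057 Z² / n² eV with Z = 2.

The measured value (-0.67 eV) is reported to only 2 significant figures, so we must test candidate n values and see which one matches to that precision.

Candidate energies:
  n = 7:  E = -13.6057 × 2² / 7² = -1.11067 eV
  n = 8:  E = -13.6057 × 2² / 8² = -0.85036 eV
  n = 9:  E = -13.6057 × 2² / 9² = -0.67189 eV  ← matches
  n = 10:  E = -13.6057 × 2² / 10² = -0.54423 eV
  n = 11:  E = -13.6057 × 2² / 11² = -0.44978 eV

Checking against the measurement of -0.67 eV (2 sig figs), only n = 9 agrees:
E_9 = -0.67189 eV, which rounds to -0.67 eV ✓

Therefore n = 9.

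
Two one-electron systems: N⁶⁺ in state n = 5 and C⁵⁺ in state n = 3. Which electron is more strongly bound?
C⁵⁺ at n = 3 (E = -54.4228 eV)

Using E_n = -13.6057 Z² / n² eV:

N⁶⁺ (Z = 7) at n = 5:
E = -13.6057 × 7² / 5² = -13.6057 × 49 / 25 = -26.6671720 eV

C⁵⁺ (Z = 6) at n = 3:
E = -13.6057 × 6² / 3² = -13.6057 × 36 / 9 = -54.4228000 eV

Since -54.4228000 eV < -26.6671720 eV,
C⁵⁺ at n = 3 is more tightly bound (requires more energy to ionize).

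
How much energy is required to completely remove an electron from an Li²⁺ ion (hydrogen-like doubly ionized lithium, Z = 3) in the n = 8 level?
1.91330 eV

The ionization energy is the energy needed to remove the electron completely (n → ∞).

For a hydrogen-like ion with Z = 3, E_n = -13.6057 Z² / n² eV.

At n = 8: E_8 = -13.6057 × 3² / 8² = -1.91330156 eV
At n = ∞: E_∞ = 0 eV

Ionization energy = E_∞ - E_8 = 0 - (-1.91330156) = 1.91330156 eV
Ionization energy ≈ 1.91330 eV

This is also called the binding energy of the electron in state n = 8.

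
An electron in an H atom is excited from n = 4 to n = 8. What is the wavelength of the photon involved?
1944.032 nm

First, find the transition energy using E_n = -13.6057 / n² eV:
E_4 = -13.6057 / 4² = -0.850356250 eV
E_8 = -13.6057 / 8² = -0.212589063 eV

Photon energy: |ΔE| = |E_8 - E_4| = 0.637767187 eV

Convert to wavelength using E = hc/λ with hc = 1239.84 eV·nm:
λ = hc/E = 1239.84 eV·nm / 0.637767187 eV
λ = 1944.032 nm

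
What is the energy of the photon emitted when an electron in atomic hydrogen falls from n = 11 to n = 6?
0.2655 eV

The energy levels are E_n = -13.6057 eV / n².

Energy at n = 11: E_11 = -13.6057 / 11² = -0.1124438 eV
Energy at n = 6: E_6 = -13.6057 / 6² = -0.3779361 eV

For emission (electron falling to lower state), the photon energy is:
E_photon = E_11 - E_6 = |-0.1124438 - (-0.3779361)|
E_photon = 0.2655 eV

This energy is carried away by the emitted photon.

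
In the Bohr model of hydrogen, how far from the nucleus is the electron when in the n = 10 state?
5.29177 nm (or 52.91772 Å)

The Bohr radius formula is:
r_n = n² a₀ / Z

where a₀ = 0.05291772 nm is the Bohr radius.

For H (Z = 1) at n = 10:
r_10 = 10² × 0.05291772 nm / 1
r_10 = 100 × 0.05291772 nm / 1
r_10 = 5.291772 nm / 1
r_10 = 5.29177 nm

The electron orbits at approximately 5.29177 nm from the nucleus.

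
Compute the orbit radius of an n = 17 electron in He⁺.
7.6466 nm (or 76.4661 Å)

The Bohr radius formula is:
r_n = n² a₀ / Z

where a₀ = 0.0529177 nm is the Bohr radius.

For He⁺ (Z = 2) at n = 17:
r_17 = 17² × 0.0529177 nm / 2
r_17 = 289 × 0.0529177 nm / 2
r_17 = 15.29322 nm / 2
r_17 = 7.6466 nm

The electron orbits at approximately 7.6466 nm from the nucleus.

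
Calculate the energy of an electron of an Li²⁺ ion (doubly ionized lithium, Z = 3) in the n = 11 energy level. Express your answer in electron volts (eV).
-1.01 eV

The energy levels of a hydrogen-like atom are given by:
E_n = -13.6057 Z² / n² eV  (with Z = 3 for Li²⁺)

For n = 11:
E_11 = -13.6057 × 3² / 11²
E_11 = -13.6057 × 9 / 121
E_11 = -1.01 eV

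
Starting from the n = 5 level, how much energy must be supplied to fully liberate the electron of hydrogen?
0.54423 eV

The ionization energy is the energy needed to remove the electron completely (n → ∞).

For hydrogen, E_n = -13.6057 eV / n².

At n = 5: E_5 = -13.6057 / 5² = -0.54422800 eV
At n = ∞: E_∞ = 0 eV

Ionization energy = E_∞ - E_5 = 0 - (-0.54422800) = 0.54422800 eV
Ionization energy ≈ 0.54423 eV

This is also called the binding energy of the electron in state n = 5.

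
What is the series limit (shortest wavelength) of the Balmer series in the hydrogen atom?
364.50605 nm

The series limit corresponds to the transition from n = ∞ to n = 2.
This is the highest energy (shortest wavelength) transition in the Balmer series.

E_∞ = 0 eV
E_2 = -13.6057 / 2² = -3.401425000 eV

Energy at series limit:
ΔE = E_∞ - E_2 = 0 - (-3.401425000) = 3.401425000 eV
λ = hc/E = 1239.84 eV·nm / 3.401425000 eV = 364.50605 nm

This energy equals the ionization energy from the n = 2 state of hydrogen.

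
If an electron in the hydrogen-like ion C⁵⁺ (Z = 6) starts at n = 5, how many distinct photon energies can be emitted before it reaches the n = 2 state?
6

The electron can occupy levels n = 2, 3, ..., 5 during de-excitation — that is m = 5 - 2 + 1 = 4 distinct levels.

The number of distinct spectral lines equals the number of ways to choose 2 of these m levels (each pair gives one possible emission transition):

Number of lines = m(m-1)/2 = 4×3/2 = 6

These correspond to all possible transitions between the 4 levels:
5 → 4, 5 → 3, 5 → 2, 4 → 3, 4 → 2, 3 → 2

Each transition produces a photon with a unique energy (and thus wavelength). This count does not depend on Z.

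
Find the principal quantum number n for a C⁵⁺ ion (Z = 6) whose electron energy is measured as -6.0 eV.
n = 9

The exact energy levels follow E_n = -13.6057 Z² / n² eV with Z = 6.

The measured value (-6.0 eV) is reported to only 2 significant figures, so we must test candidate n values and see which one matches to that precision.

Candidate energies:
  n = 7:  E = -13.6057 × 6² / 7² = -9.99602 eV
  n = 8:  E = -13.6057 × 6² / 8² = -7.65321 eV
  n = 9:  E = -13.6057 × 6² / 9² = -6.04698 eV  ← matches
  n = 10:  E = -13.6057 × 6² / 10² = -4.89805 eV
  n = 11:  E = -13.6057 × 6² / 11² = -4.04798 eV

Checking against the measurement of -6.0 eV (2 sig figs), only n = 9 agrees:
E_9 = -6.04698 eV, which rounds to -6.0 eV ✓

Therefore n = 9.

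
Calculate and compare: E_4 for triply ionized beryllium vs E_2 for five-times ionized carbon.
C⁵⁺ at n = 2 (E = -122.451300 eV)

Using E_n = -13.6057 Z² / n² eV:

Be³⁺ (Z = 4) at n = 4:
E = -13.6057 × 4² / 4² = -13.6057 × 16 / 16 = -13.605700000 eV

C⁵⁺ (Z = 6) at n = 2:
E = -13.6057 × 6² / 2² = -13.6057 × 36 / 4 = -122.451300000 eV

Since -122.451300000 eV < -13.605700000 eV,
C⁵⁺ at n = 2 is more tightly bound (requires more energy to ionize).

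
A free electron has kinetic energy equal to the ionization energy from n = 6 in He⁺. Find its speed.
7.29231e+05 m/s (or 0.243% of c)

The binding energy at n = 6 for He⁺ is:
E_6 = -13.6057 × 2²/6² = -1.51174444 eV
|E_6| = 1.51174444 eV

Convert to Joules:
KE = 1.51174444 eV × (1.602177 × 10⁻¹⁹ J/eV) = 2.4220822e-19 J

Using KE = ½mv²:
v = √(2·KE/m_e)
v = √(2 × 2.4220822e-19 J / 9.10938 × 10⁻³¹ kg)
v = 7.29231e+05 m/s

This is approximately 0.243% the speed of light.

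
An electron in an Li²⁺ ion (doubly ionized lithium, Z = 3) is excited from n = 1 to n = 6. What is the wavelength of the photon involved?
10.41446 nm

First, find the transition energy using E_n = -13.6057 Z² / n² eV:
E_1 = -13.6057 × 3² / 1² = -122.4513000 eV
E_6 = -13.6057 × 3² / 6² = -3.4014250 eV

Photon energy: |ΔE| = |E_6 - E_1| = 119.0498750 eV

Convert to wavelength using E = hc/λ with hc = 1239.84 eV·nm:
λ = hc/E = 1239.84 eV·nm / 119.0498750 eV
λ = 10.41446 nm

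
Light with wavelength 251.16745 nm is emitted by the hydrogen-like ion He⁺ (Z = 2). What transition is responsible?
n = 7 → n = 3

First, find the photon energy from the wavelength (hc = 1239.84 eV·nm):
E = hc/λ = 1239.84 eV·nm / 251.16745 nm = 4.9363084 eV

The energy levels of He⁺ satisfy E_n = -13.6057 × 2² / n² eV, so an emission n_i → n_f releases
ΔE = 13.6057 × 2² × (1/n_f² − 1/n_i²) eV.

Setting ΔE equal to the photon energy:
1/n_f² − 1/n_i² = 4.9363084 / (13.6057 × 2²) = 0.090702948

Since 1/n_i² must be positive, we need 1/n_f² > 0.090702948, i.e. n_f ≤ 3. For each allowed n_f, solve n_i = (1/n_f² − 0.090702948)^(−1/2) and check whether it is a whole number:
  n_f = 1: 1/n_i² = 1.000000000 − 0.090702948 = 0.909297052 → n_i = 1.049  (not an integer) ✗
  n_f = 2: 1/n_i² = 0.250000000 − 0.090702948 = 0.159297052 → n_i = 2.506  (not an integer) ✗
  n_f = 3: 1/n_i² = 0.111111111 − 0.090702948 = 0.020408163 → n_i = 7.000  → integer, n_i = 7 ✓

Only n_f = 3 gives an integer upper level, n_i = 7.

The transition is from n = 7 to n = 3 (emission).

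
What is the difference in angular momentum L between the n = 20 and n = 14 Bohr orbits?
6.327e-34 J·s (or 6ℏ)

In the Bohr model, L_n = nℏ where ℏ = 1.05457e-34 J·s.

L_20 = 20ℏ = 2.10914e-33 J·s
L_14 = 14ℏ = 1.47640e-33 J·s

ΔL = L_20 - L_14 = (20 - 14)ℏ = 6ℏ
ΔL = 6 × 1.05457e-34 J·s = 6.327e-34 J·s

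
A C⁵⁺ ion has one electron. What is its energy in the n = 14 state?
-2.499 eV

For hydrogen-like ions, the energy levels scale with Z²:
E_n = -13.6057 Z² / n² eV

For C⁵⁺ (Z = 6) at n = 14:
E_14 = -13.6057 × 6² / 14²
E_14 = -13.6057 × 36 / 196
E_14 = -489.8052 / 196
E_14 = -2.499 eV

The energy is 36 times more negative than hydrogen at the same n due to the stronger nuclear charge.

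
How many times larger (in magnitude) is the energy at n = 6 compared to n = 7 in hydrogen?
1.3611

Using E_n = -13.6057 Z² / n² eV with Z = 1:

E_6 = -13.6057 / 6² = -13.6057 / 36 = -0.3779361111 eV
E_7 = -13.6057 / 7² = -13.6057 / 49 = -0.2776673469 eV

The ratio is:
E_6/E_7 = (-0.3779361111) / (-0.2776673469)
E_6/E_7 = (-13.6057/36) / (-13.6057/49)
E_6/E_7 = 49/36
E_6/E_7 = 1.3611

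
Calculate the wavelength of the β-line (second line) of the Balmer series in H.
486.0081 nm

The lines of a series are numbered from the longest wavelength (smallest ΔE) outward; the second line is the transition from n = n_f + 2 to n_f.
The Balmer series has all transitions ending at n_f = 2.

For H, the second line (β-line) is the jump from n = 4 to n = 2:
E_4 = -13.6057 / 4² = -0.85035625 eV
E_2 = -13.6057 / 2² = -3.40142500 eV
ΔE = E_4 - E_2 = 2.55106875 eV

λ = hc/E = 1239.84 eV·nm / 2.55106875 eV
λ = 486.0081 nm

This is the β-line of the Balmer series in H.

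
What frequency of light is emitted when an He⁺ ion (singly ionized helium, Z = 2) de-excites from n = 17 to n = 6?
3.2000e+14 Hz

First, find the transition energy:
E_17 = -13.6057 × 2² / 17² = -0.18831419 eV
E_6 = -13.6057 × 2² / 6² = -1.51174444 eV
|ΔE| = |E_6 - E_17| = 1.32343025 eV

Convert to Joules: E = 1.32343025 eV × (1.602177 × 10⁻¹⁹ J/eV) = 2.120370e-19 J

Using E = hf:
f = E/h = 2.120370e-19 J / (6.62607 × 10⁻³⁴ J·s)
f = 3.2000e+14 Hz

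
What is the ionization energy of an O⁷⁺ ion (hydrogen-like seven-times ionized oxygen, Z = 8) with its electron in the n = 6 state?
24.187911 eV

The ionization energy is the energy needed to remove the electron completely (n → ∞).

For a hydrogen-like ion with Z = 8, E_n = -13.6057 Z² / n² eV.

At n = 6: E_6 = -13.6057 × 8² / 6² = -24.187911111 eV
At n = ∞: E_∞ = 0 eV

Ionization energy = E_∞ - E_6 = 0 - (-24.187911111) = 24.187911111 eV
Ionization energy ≈ 24.187911 eV

This is also called the binding energy of the electron in state n = 6.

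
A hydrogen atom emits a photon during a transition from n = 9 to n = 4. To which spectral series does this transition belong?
Brackett series

The spectral series in hydrogen are named based on the final (lower) energy level:
- Lyman series: n_final = 1 (ultraviolet)
- Balmer series: n_final = 2 (visible/near-UV)
- Paschen series: n_final = 3 (infrared)
- Brackett series: n_final = 4 (infrared)
- Pfund series: n_final = 5 (far infrared)

Since this transition ends at n = 4, it belongs to the Brackett series.

For reference, this 9 → 4 line has photon energy
ΔE = 13.6057 eV × (1/4² - 1/9²) = 0.682384645 eV,
corresponding to wavelength λ = hc/ΔE = 1239.84 eV·nm / 0.682384645 eV = 1816.922 nm in the infrared region.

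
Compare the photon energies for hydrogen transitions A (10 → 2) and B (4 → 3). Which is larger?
10 → 2

Calculate the energy for each transition:

Transition 10 → 2:
ΔE₁ = |E_2 - E_10| = |-13.6057/2² - (-13.6057/10²)|
ΔE₁ = |-3.401425000000 - (-0.136057000000)| = 3.265368000 eV

Transition 4 → 3:
ΔE₂ = |E_3 - E_4| = |-13.6057/3² - (-13.6057/4²)|
ΔE₂ = |-1.511744444444 - (-0.850356250000)| = 0.661388194 eV

Since 3.265368000 eV > 0.661388194 eV, the transition 10 → 2 emits the more energetic photon.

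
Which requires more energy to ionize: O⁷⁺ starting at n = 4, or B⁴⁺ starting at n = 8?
O⁷⁺ at n = 4 (E = -54.42280 eV)

Using E_n = -13.6057 Z² / n² eV:

O⁷⁺ (Z = 8) at n = 4:
E = -13.6057 × 8² / 4² = -13.6057 × 64 / 16 = -54.42280000 eV

B⁴⁺ (Z = 5) at n = 8:
E = -13.6057 × 5² / 8² = -13.6057 × 25 / 64 = -5.31472656 eV

Since -54.42280000 eV < -5.31472656 eV,
O⁷⁺ at n = 4 is more tightly bound (requires more energy to ionize).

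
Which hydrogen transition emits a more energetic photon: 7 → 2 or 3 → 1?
3 → 1

Calculate the energy for each transition:

Transition 7 → 2:
ΔE₁ = |E_2 - E_7| = |-13.6057/2² - (-13.6057/7²)|
ΔE₁ = |-3.401425000 - (-0.277667347)| = 3.123758 eV

Transition 3 → 1:
ΔE₂ = |E_1 - E_3| = |-13.6057/1² - (-13.6057/3²)|
ΔE₂ = |-13.605700000 - (-1.511744444)| = 12.093956 eV

Since 12.093956 eV > 3.123758 eV, the transition 3 → 1 emits the more energetic photon.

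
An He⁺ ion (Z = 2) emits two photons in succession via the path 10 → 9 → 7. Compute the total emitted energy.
0.56644 eV

The energy levels of He⁺ are E_n = -13.6057 × 2² / n² eV.

First transition (10 → 9):
ΔE₁ = |E_9 - E_10|
ΔE₁ = |-0.67188641975 - (-0.54422800000)| = 0.12765842 eV

Second transition (9 → 7):
ΔE₂ = |E_7 - E_9|
ΔE₂ = |-1.11066938776 - (-0.67188641975)| = 0.43878297 eV

Total energy released:
E_total = ΔE₁ + ΔE₂ = 0.12765842 + 0.43878297 = 0.56644 eV

Note: This equals the direct transition 10 → 7: 0.56644 eV ✓
Energy is conserved regardless of the path taken.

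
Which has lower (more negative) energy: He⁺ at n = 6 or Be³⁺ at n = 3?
Be³⁺ at n = 3 (E = -24.187911 eV)

Using E_n = -13.6057 Z² / n² eV:

He⁺ (Z = 2) at n = 6:
E = -13.6057 × 2² / 6² = -13.6057 × 4 / 36 = -1.511744444 eV

Be³⁺ (Z = 4) at n = 3:
E = -13.6057 × 4² / 3² = -13.6057 × 16 / 9 = -24.187911111 eV

Since -24.187911111 eV < -1.511744444 eV,
Be³⁺ at n = 3 is more tightly bound (requires more energy to ionize).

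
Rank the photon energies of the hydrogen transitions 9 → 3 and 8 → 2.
8 → 2

Calculate the energy for each transition:

Transition 9 → 3:
ΔE₁ = |E_3 - E_9| = |-13.6057/3² - (-13.6057/9²)|
ΔE₁ = |-1.511744444444 - (-0.167971604938)| = 1.343772840 eV

Transition 8 → 2:
ΔE₂ = |E_2 - E_8| = |-13.6057/2² - (-13.6057/8²)|
ΔE₂ = |-3.401425000000 - (-0.212589062500)| = 3.188835938 eV

Since 3.188835938 eV > 1.343772840 eV, the transition 8 → 2 emits the more energetic photon.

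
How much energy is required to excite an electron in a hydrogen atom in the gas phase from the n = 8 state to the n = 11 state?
0.100145 eV

The energy levels of a hydrogen-like atom are E_n = -13.6057 eV / n².

Energy at n = 8: E_8 = -13.6057 / 8² = -0.212589063 eV
Energy at n = 11: E_11 = -13.6057 / 11² = -0.112443802 eV

The excitation energy is the difference:
ΔE = E_11 - E_8
ΔE = -0.112443802 - (-0.212589063)
ΔE = 0.100145 eV

Since this is positive, energy must be absorbed (photon absorption).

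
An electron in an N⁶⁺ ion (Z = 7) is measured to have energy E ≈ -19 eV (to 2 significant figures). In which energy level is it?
n = 6

The exact energy levels follow E_n = -13.6057 Z² / n² eV with Z = 7.

The measured value (-19 eV) is reported to only 2 significant figures, so we must test candidate n values and see which one matches to that precision.

Candidate energies:
  n = 4:  E = -13.6057 × 7² / 4² = -41.66746 eV
  n = 5:  E = -13.6057 × 7² / 5² = -26.66717 eV
  n = 6:  E = -13.6057 × 7² / 6² = -18.51887 eV  ← matches
  n = 7:  E = -13.6057 × 7² / 7² = -13.60570 eV
  n = 8:  E = -13.6057 × 7² / 8² = -10.41686 eV

Checking against the measurement of -19 eV (2 sig figs), only n = 6 agrees:
E_6 = -18.51887 eV, which rounds to -19 eV ✓

Therefore n = 6.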